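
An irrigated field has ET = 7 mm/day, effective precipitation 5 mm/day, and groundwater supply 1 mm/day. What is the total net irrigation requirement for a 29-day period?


Daily deficit = ET - Pe - GW = 7 - 5 - 1 = 1 mm/day
NIR = 1 * 29 = 29 mm

29.0000 mm


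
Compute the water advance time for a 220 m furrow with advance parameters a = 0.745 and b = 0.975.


t = (L/a)^(1/b)
t = (220/0.745)^(1/0.975)
t = 295.302013^(1/0.975)

341.6698 min


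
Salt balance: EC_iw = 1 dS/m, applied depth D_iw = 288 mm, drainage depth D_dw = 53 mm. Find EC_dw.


EC_dw = EC_iw * D_iw / D_dw
EC_dw = 1 * 288 / 53
EC_dw = 288 / 53

5.4340 dS/m


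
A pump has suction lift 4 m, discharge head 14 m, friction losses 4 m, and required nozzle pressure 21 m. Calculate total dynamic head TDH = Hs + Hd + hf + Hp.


TDH = Hs + Hd + hf + Hp = 4 + 14 + 4 + 21 = 43

43 m


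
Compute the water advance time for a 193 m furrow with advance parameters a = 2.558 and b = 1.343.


t = (L/a)^(1/b)
t = (193/2.558)^(1/1.343)
t = 75.449570^(1/1.343)

25.0096 min


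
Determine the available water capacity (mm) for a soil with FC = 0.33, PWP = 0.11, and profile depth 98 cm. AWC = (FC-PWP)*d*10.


AWC = (FC - PWP) * d * 10
AWC = (0.33 - 0.11) * 98 * 10
AWC = 0.2200 * 98 * 10

215.6000 mm


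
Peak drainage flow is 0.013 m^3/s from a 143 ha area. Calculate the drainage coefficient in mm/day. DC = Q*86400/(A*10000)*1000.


DC = Q * 86400 / (A * 10000) * 1000
DC = 0.013 * 86400 / (143 * 10000) * 1000
DC = 1123200.0000 / 1430000

0.7855 mm/day


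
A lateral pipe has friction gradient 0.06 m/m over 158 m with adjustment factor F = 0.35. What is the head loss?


hf = J * L * F = 0.06 * 158 * 0.35 = 3.3180 m

3.3180 m


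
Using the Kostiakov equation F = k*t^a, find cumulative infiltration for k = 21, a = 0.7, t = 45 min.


F = k * t^a = 21 * 45^0.7
F = 21 * 14.363119

301.6255 mm


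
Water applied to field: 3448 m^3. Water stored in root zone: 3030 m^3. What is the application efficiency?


Ea = V_root / V_field * 100 = 3030 / 3448 * 100 = 87.8770%

87.8770 %


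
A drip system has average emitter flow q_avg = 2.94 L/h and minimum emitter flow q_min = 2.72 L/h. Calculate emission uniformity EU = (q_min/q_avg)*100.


EU = (q_min/q_avg)*100 = (2.72/2.94)*100 = 92.5170%

92.5170 %


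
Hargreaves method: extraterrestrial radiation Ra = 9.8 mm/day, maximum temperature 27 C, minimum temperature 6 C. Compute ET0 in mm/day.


Tmean = (Tmax + Tmin)/2 = (27 + 6)/2 = 16.5
ET0 = 0.0023 * 9.8 * (16.5 + 17.8) * sqrt(27 - 6)
ET0 = 0.0023 * 9.8 * 34.3 * 4.582576

3.5429 mm/day


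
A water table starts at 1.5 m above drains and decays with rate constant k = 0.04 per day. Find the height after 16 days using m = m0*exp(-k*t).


m = m0 * exp(-k*t)
m = 1.5 * exp(-0.04 * 16)
m = 1.5 * exp(-0.6400)

0.7909 m


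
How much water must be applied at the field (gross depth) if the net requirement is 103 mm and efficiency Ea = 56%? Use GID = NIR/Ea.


Ea = 56% = 0.56
GID = NIR / Ea = 103 / 0.56 = 183.9286 mm

183.9286 mm


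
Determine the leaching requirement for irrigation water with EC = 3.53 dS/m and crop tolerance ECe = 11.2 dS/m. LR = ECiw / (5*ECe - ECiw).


LR = ECiw / (5*ECe - ECiw)
LR = 3.53 / (5*11.2 - 3.53)
LR = 3.53 / 52.4700

0.0673


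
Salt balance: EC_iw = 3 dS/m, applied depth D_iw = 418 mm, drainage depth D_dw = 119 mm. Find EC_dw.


EC_dw = EC_iw * D_iw / D_dw
EC_dw = 3 * 418 / 119
EC_dw = 1254 / 119

10.5378 dS/m


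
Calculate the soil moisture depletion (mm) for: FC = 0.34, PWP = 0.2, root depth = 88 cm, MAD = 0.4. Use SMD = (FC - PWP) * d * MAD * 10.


SMD = (FC - PWP) * d * MAD * 10
SMD = (0.34 - 0.2) * 88 * 0.4 * 10
SMD = 0.1400 * 88 * 0.4 * 10

49.2800 mm


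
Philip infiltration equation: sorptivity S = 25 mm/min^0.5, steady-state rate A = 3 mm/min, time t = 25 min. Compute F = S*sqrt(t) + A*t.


F = S*sqrt(t) + A*t
F = 25*sqrt(25) + 3*25
F = 25*5.000000 + 75

200.0000 mm


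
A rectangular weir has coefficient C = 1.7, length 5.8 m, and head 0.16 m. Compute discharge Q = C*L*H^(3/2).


Q = C * L * H^(3/2) = 1.7 * 5.8 * 0.16^1.5 = 1.7 * 5.8 * 0.064000

0.6310 m^3/s


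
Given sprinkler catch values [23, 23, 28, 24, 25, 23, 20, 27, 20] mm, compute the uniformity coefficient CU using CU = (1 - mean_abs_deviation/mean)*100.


mean = 23.666667 mm
MAD = 2.074074 mm
CU = (1 - 2.074074/23.666667)*100

91.2363 %


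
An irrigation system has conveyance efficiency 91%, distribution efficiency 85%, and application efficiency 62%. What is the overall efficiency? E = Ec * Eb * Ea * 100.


Ec = 0.91, Eb = 0.85, Ea = 0.62
E = 0.91 * 0.85 * 0.62 * 100 = 47.9570%

47.9570 %


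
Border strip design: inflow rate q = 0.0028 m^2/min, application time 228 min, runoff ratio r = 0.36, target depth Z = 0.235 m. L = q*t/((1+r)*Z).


L = q*t/((1+r)*Z)
L = 0.0028*228/((1+0.36)*0.235)
L = 0.6384/0.3196

1.9975 m


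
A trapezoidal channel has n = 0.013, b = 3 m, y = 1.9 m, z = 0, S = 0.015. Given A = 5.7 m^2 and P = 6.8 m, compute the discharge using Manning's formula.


R = A/P = 5.7/6.8 = 0.838235
Q = (1/0.013) * 5.7 * 0.838235^(2/3) * 0.015^0.5

47.7406 m^3/s


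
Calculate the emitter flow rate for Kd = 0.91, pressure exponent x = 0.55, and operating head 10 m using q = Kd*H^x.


q = Kd * H^x = 0.91 * 10^0.55 = 0.91 * 3.548134

3.2288 L/h


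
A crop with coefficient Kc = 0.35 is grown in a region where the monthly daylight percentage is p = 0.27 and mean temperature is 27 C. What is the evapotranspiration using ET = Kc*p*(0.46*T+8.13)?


ET = Kc * p * (0.46*T + 8.13)
ET = 0.35 * 0.27 * (0.46*27 + 8.13)
ET = 0.35 * 0.27 * 20.5500

1.9420 mm/day


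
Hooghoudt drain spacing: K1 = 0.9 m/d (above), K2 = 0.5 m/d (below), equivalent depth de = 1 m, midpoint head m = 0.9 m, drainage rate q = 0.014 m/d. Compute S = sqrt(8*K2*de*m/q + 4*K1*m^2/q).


S^2 = 8*K2*de*m/q + 4*K1*m^2/q
S^2 = 8*0.5*1*0.9/0.014 + 4*0.9*0.9^2/0.014
S = sqrt(465.4286)

21.5738 m


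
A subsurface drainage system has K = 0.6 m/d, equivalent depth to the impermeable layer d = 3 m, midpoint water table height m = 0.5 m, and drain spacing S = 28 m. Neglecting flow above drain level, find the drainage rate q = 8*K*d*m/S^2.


q = 8*K*d*m/S^2
q = 8*0.6*3*0.5/28^2
q = 7.2000 / 784

0.0092 m/d


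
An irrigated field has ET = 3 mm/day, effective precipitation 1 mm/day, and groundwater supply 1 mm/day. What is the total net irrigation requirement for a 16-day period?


Daily deficit = ET - Pe - GW = 3 - 1 - 1 = 1 mm/day
NIR = 1 * 16 = 16 mm

16.0000 mm


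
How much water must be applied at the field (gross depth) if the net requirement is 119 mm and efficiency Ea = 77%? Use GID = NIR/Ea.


Ea = 77% = 0.77
GID = NIR / Ea = 119 / 0.77 = 154.5455 mm

154.5455 mm


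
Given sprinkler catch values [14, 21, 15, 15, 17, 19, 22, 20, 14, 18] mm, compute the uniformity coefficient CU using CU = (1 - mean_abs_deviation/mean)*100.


mean = 17.500000 mm
MAD = 2.500000 mm
CU = (1 - 2.500000/17.500000)*100

85.7143 %


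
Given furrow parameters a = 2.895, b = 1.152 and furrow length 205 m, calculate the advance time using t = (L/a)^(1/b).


t = (L/a)^(1/b)
t = (205/2.895)^(1/1.152)
t = 70.811744^(1/1.152)

40.3640 min


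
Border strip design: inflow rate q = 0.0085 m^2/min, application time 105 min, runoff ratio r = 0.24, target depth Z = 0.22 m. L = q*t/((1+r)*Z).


L = q*t/((1+r)*Z)
L = 0.0085*105/((1+0.24)*0.22)
L = 0.8925/0.2728

3.2716 m


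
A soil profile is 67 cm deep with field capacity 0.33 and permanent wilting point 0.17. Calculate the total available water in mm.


AWC = (FC - PWP) * d * 10
AWC = (0.33 - 0.17) * 67 * 10
AWC = 0.1600 * 67 * 10

107.2000 mm


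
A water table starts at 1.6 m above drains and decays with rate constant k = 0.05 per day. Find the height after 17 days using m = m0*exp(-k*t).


m = m0 * exp(-k*t)
m = 1.6 * exp(-0.05 * 17)
m = 1.6 * exp(-0.8500)

0.6839 m


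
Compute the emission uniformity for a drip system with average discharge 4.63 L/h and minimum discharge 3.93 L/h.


EU = (q_min/q_avg)*100 = (3.93/4.63)*100 = 84.8812%

84.8812 %


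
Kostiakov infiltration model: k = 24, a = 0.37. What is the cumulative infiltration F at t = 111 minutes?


F = k * t^a = 24 * 111^0.37
F = 24 * 5.711754

137.0821 mm


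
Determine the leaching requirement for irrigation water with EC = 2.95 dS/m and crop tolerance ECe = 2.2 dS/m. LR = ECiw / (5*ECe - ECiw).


LR = ECiw / (5*ECe - ECiw)
LR = 2.95 / (5*2.2 - 2.95)
LR = 2.95 / 8.0500

0.3665


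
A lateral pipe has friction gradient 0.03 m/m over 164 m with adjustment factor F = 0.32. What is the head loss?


hf = J * L * F = 0.03 * 164 * 0.32 = 1.5744 m

1.5744 m


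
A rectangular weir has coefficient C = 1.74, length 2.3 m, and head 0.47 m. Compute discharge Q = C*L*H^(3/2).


Q = C * L * H^(3/2) = 1.74 * 2.3 * 0.47^1.5 = 1.74 * 2.3 * 0.322216

1.2895 m^3/s


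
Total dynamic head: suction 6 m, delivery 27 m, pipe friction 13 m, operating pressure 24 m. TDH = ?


TDH = Hs + Hd + hf + Hp = 6 + 27 + 13 + 24 = 70

70 m


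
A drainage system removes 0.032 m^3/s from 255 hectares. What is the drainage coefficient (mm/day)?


DC = Q * 86400 / (A * 10000) * 1000
DC = 0.032 * 86400 / (255 * 10000) * 1000
DC = 2764800.0000 / 2550000

1.0842 mm/day


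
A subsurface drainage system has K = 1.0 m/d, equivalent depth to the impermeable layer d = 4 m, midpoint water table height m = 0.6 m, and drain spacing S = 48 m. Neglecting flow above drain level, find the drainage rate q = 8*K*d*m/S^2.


q = 8*K*d*m/S^2
q = 8*1.0*4*0.6/48^2
q = 19.2000 / 2304

0.0083 m/d


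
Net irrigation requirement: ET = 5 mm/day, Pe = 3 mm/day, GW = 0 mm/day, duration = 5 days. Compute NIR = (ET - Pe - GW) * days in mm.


Daily deficit = ET - Pe - GW = 5 - 3 - 0 = 2 mm/day
NIR = 2 * 5 = 10 mm

10.0000 mm


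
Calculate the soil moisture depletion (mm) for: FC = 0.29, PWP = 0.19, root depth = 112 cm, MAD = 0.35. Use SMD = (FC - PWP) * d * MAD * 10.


SMD = (FC - PWP) * d * MAD * 10
SMD = (0.29 - 0.19) * 112 * 0.35 * 10
SMD = 0.1000 * 112 * 0.35 * 10

39.2000 mm


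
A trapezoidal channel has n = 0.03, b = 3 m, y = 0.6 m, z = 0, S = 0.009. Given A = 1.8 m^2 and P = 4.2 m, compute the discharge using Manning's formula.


R = A/P = 1.8/4.2 = 0.428571
Q = (1/0.03) * 1.8 * 0.428571^(2/3) * 0.009^0.5

3.2356 m^3/s


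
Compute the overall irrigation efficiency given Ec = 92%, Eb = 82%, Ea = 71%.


Ec = 0.92, Eb = 0.82, Ea = 0.71
E = 0.92 * 0.82 * 0.71 * 100 = 53.5624%

53.5624 %


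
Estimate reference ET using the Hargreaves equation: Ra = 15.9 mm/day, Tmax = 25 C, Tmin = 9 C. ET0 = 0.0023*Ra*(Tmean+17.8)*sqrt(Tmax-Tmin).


Tmean = (Tmax + Tmin)/2 = (25 + 9)/2 = 17.0
ET0 = 0.0023 * 15.9 * (17.0 + 17.8) * sqrt(25 - 9)
ET0 = 0.0023 * 15.9 * 34.8 * 4.000000

5.0905 mm/day


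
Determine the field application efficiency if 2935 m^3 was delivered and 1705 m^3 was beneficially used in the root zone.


Ea = V_root / V_field * 100 = 1705 / 2935 * 100 = 58.0920%

58.0920 %


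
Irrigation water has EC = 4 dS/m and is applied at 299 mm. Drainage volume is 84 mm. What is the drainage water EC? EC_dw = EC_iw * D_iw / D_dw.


EC_dw = EC_iw * D_iw / D_dw
EC_dw = 4 * 299 / 84
EC_dw = 1196 / 84

14.2381 dS/m


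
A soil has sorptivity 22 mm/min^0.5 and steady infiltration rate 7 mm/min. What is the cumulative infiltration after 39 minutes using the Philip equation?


F = S*sqrt(t) + A*t
F = 22*sqrt(39) + 7*39
F = 22*6.244998 + 273

410.3900 mm


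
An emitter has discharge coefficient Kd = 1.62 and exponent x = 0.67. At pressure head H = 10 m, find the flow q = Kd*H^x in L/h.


q = Kd * H^x = 1.62 * 10^0.67 = 1.62 * 4.677351

7.5773 L/h


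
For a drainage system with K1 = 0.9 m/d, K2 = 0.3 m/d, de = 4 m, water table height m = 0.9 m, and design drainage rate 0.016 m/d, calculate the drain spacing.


S^2 = 8*K2*de*m/q + 4*K1*m^2/q
S^2 = 8*0.3*4*0.9/0.016 + 4*0.9*0.9^2/0.016
S = sqrt(722.2500)

26.8747 m


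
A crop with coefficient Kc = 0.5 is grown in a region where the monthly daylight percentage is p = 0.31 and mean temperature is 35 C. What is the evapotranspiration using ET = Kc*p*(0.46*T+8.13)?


ET = Kc * p * (0.46*T + 8.13)
ET = 0.5 * 0.31 * (0.46*35 + 8.13)
ET = 0.5 * 0.31 * 24.2300

3.7557 mm/day


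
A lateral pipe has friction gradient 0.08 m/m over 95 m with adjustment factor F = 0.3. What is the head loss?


hf = J * L * F = 0.08 * 95 * 0.3 = 2.2800 m

2.2800 m


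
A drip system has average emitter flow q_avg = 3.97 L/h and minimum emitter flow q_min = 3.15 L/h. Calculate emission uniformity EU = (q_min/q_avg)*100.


EU = (q_min/q_avg)*100 = (3.15/3.97)*100 = 79.3451%

79.3451 %


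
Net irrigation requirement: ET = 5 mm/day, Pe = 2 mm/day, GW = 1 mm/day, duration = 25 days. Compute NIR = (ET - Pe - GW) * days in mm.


Daily deficit = ET - Pe - GW = 5 - 2 - 1 = 2 mm/day
NIR = 2 * 25 = 50 mm

50.0000 mm


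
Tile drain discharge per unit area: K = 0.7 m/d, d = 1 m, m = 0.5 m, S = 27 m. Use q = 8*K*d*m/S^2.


q = 8*K*d*m/S^2
q = 8*0.7*1*0.5/27^2
q = 2.8000 / 729

0.0038 m/d


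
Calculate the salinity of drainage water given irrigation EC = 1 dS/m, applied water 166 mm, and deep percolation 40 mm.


EC_dw = EC_iw * D_iw / D_dw
EC_dw = 1 * 166 / 40
EC_dw = 166 / 40

4.1500 dS/m


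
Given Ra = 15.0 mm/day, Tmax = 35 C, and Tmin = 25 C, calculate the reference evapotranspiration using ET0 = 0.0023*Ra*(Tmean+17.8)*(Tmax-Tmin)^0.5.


Tmean = (Tmax + Tmin)/2 = (35 + 25)/2 = 30.0
ET0 = 0.0023 * 15.0 * (30.0 + 17.8) * sqrt(35 - 25)
ET0 = 0.0023 * 15.0 * 47.8 * 3.162278

5.2149 mm/day


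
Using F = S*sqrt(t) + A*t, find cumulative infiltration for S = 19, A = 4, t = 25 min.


F = S*sqrt(t) + A*t
F = 19*sqrt(25) + 4*25
F = 19*5.000000 + 100

195.0000 mm


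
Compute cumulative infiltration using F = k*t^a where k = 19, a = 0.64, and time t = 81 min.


F = k * t^a = 19 * 81^0.64
F = 19 * 16.650620

316.3618 mm


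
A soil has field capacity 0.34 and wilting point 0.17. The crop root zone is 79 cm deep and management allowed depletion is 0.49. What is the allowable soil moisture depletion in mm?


SMD = (FC - PWP) * d * MAD * 10
SMD = (0.34 - 0.17) * 79 * 0.49 * 10
SMD = 0.1700 * 79 * 0.49 * 10

65.8070 mm


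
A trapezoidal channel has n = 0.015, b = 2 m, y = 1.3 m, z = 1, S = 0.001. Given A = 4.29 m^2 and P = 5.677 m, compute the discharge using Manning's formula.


R = A/P = 4.29/5.677 = 0.755681
Q = (1/0.015) * 4.29 * 0.755681^(2/3) * 0.001^0.5

7.5034 m^3/s


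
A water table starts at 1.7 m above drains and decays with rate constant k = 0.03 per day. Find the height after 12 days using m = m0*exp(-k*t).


m = m0 * exp(-k*t)
m = 1.7 * exp(-0.03 * 12)
m = 1.7 * exp(-0.3600)

1.1860 m


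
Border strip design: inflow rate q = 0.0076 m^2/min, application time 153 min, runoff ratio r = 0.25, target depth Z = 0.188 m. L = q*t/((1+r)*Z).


L = q*t/((1+r)*Z)
L = 0.0076*153/((1+0.25)*0.188)
L = 1.1628/0.235

4.9481 m


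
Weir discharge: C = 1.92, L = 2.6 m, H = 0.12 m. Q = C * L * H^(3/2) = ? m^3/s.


Q = C * L * H^(3/2) = 1.92 * 2.6 * 0.12^1.5 = 1.92 * 2.6 * 0.041569

0.2075 m^3/s


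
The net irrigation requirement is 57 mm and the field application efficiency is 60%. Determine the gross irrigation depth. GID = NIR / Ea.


Ea = 60% = 0.6
GID = NIR / Ea = 57 / 0.6 = 95.0000 mm

95.0000 mm


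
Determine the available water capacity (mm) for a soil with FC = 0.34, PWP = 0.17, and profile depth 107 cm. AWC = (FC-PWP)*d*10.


AWC = (FC - PWP) * d * 10
AWC = (0.34 - 0.17) * 107 * 10
AWC = 0.1700 * 107 * 10

181.9000 mm


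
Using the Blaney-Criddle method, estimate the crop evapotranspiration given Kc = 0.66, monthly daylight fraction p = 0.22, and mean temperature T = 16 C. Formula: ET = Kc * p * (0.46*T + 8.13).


ET = Kc * p * (0.46*T + 8.13)
ET = 0.66 * 0.22 * (0.46*16 + 8.13)
ET = 0.66 * 0.22 * 15.4900

2.2491 mm/day


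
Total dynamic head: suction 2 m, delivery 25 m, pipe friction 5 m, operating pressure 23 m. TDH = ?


TDH = Hs + Hd + hf + Hp = 2 + 25 + 5 + 23 = 55

55 m


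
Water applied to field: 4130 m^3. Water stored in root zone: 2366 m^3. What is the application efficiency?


Ea = V_root / V_field * 100 = 2366 / 4130 * 100 = 57.2881%

57.2881 %


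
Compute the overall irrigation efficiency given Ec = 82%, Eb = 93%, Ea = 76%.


Ec = 0.82, Eb = 0.93, Ea = 0.76
E = 0.82 * 0.93 * 0.76 * 100 = 57.9576%

57.9576 %


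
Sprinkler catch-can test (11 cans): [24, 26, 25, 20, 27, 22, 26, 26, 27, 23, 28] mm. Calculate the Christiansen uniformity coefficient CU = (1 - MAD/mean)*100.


mean = 24.909091 mm
MAD = 1.933884 mm
CU = (1 - 1.933884/24.909091)*100

92.2362 %


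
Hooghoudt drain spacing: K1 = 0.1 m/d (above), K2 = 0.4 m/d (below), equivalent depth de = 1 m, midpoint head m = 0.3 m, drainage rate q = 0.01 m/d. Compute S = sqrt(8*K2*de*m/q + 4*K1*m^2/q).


S^2 = 8*K2*de*m/q + 4*K1*m^2/q
S^2 = 8*0.4*1*0.3/0.01 + 4*0.1*0.3^2/0.01
S = sqrt(99.6000)

9.9800 m


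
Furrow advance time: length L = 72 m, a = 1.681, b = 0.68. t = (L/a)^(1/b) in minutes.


t = (L/a)^(1/b)
t = (72/1.681)^(1/0.68)
t = 42.831648^(1/0.68)

250.9887 min


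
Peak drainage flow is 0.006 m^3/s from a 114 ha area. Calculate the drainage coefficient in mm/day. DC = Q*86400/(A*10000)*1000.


DC = Q * 86400 / (A * 10000) * 1000
DC = 0.006 * 86400 / (114 * 10000) * 1000
DC = 518400.0000 / 1140000

0.4547 mm/day


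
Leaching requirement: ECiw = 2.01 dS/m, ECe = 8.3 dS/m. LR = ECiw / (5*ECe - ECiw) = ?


LR = ECiw / (5*ECe - ECiw)
LR = 2.01 / (5*8.3 - 2.01)
LR = 2.01 / 39.4900

0.0509


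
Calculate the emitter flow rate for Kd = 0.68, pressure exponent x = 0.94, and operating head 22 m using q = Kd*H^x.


q = Kd * H^x = 0.68 * 22^0.94 = 0.68 * 18.275839

12.4276 L/h


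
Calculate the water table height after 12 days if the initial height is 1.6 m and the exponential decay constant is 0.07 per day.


m = m0 * exp(-k*t)
m = 1.6 * exp(-0.07 * 12)
m = 1.6 * exp(-0.8400)

0.6907 m


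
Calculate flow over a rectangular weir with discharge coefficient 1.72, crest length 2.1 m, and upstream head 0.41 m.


Q = C * L * H^(3/2) = 1.72 * 2.1 * 0.41^1.5 = 1.72 * 2.1 * 0.262528

0.9483 m^3/s


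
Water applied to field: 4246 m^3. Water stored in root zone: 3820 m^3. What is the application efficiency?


Ea = V_root / V_field * 100 = 3820 / 4246 * 100 = 89.9670%

89.9670 %


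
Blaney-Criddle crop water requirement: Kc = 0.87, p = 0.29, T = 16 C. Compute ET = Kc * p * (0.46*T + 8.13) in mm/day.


ET = Kc * p * (0.46*T + 8.13)
ET = 0.87 * 0.29 * (0.46*16 + 8.13)
ET = 0.87 * 0.29 * 15.4900

3.9081 mm/day


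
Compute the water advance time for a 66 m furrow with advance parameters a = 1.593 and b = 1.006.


t = (L/a)^(1/b)
t = (66/1.593)^(1/1.006)
t = 41.431262^(1/1.006)

40.5212 min


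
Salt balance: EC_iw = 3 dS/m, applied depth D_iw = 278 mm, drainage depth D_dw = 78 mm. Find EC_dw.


EC_dw = EC_iw * D_iw / D_dw
EC_dw = 3 * 278 / 78
EC_dw = 834 / 78

10.6923 dS/m


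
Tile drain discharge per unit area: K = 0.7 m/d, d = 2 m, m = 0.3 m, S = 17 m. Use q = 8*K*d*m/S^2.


q = 8*K*d*m/S^2
q = 8*0.7*2*0.3/17^2
q = 3.3600 / 289

0.0116 m/d


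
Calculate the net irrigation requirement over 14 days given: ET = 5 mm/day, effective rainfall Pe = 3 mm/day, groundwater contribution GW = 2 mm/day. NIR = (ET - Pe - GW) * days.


Daily deficit = ET - Pe - GW = 5 - 3 - 2 = 0 mm/day
NIR = 0 * 14 = 0 mm

0 mm


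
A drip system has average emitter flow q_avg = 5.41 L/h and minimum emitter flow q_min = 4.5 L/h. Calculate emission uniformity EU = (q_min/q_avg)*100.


EU = (q_min/q_avg)*100 = (4.5/5.41)*100 = 83.1793%

83.1793 %


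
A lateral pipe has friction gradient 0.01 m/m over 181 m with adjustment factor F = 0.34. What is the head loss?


hf = J * L * F = 0.01 * 181 * 0.34 = 0.6154 m

0.6154 m


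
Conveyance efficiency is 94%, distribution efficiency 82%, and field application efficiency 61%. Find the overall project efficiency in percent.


Ec = 0.94, Eb = 0.82, Ea = 0.61
E = 0.94 * 0.82 * 0.61 * 100 = 47.0188%

47.0188 %


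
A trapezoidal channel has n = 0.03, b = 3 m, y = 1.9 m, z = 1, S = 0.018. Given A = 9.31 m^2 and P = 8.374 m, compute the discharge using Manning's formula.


R = A/P = 9.31/8.374 = 1.111775
Q = (1/0.03) * 9.31 * 1.111775^(2/3) * 0.018^0.5

44.6830 m^3/s


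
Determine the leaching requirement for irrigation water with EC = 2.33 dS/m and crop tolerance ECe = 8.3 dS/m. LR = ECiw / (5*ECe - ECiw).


LR = ECiw / (5*ECe - ECiw)
LR = 2.33 / (5*8.3 - 2.33)
LR = 2.33 / 39.1700

0.0595


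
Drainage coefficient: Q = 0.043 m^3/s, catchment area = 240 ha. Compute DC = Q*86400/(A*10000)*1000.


DC = Q * 86400 / (A * 10000) * 1000
DC = 0.043 * 86400 / (240 * 10000) * 1000
DC = 3715200.0000 / 2400000

1.5480 mm/day


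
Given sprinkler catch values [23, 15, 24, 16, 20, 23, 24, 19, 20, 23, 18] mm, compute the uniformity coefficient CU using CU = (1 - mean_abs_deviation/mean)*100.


mean = 20.454545 mm
MAD = 2.677686 mm
CU = (1 - 2.677686/20.454545)*100

86.9091 %


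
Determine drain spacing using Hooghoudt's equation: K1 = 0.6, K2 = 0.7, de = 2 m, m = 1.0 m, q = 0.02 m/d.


S^2 = 8*K2*de*m/q + 4*K1*m^2/q
S^2 = 8*0.7*2*1.0/0.02 + 4*0.6*1.0^2/0.02
S = sqrt(680.0000)

26.0768 m


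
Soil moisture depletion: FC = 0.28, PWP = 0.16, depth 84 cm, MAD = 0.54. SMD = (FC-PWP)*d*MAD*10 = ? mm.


SMD = (FC - PWP) * d * MAD * 10
SMD = (0.28 - 0.16) * 84 * 0.54 * 10
SMD = 0.1200 * 84 * 0.54 * 10

54.4320 mm


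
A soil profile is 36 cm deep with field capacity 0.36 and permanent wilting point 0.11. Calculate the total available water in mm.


AWC = (FC - PWP) * d * 10
AWC = (0.36 - 0.11) * 36 * 10
AWC = 0.2500 * 36 * 10

90.0000 mm


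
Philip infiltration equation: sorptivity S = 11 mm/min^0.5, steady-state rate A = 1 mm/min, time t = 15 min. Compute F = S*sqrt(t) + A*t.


F = S*sqrt(t) + A*t
F = 11*sqrt(15) + 1*15
F = 11*3.872983 + 15

57.6028 mm


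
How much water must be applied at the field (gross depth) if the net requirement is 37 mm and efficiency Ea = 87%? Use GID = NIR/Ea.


Ea = 87% = 0.87
GID = NIR / Ea = 37 / 0.87 = 42.5287 mm

42.5287 mm


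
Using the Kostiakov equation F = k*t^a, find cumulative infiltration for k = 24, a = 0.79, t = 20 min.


F = k * t^a = 24 * 20^0.79
F = 24 * 10.661387

255.8733 mm


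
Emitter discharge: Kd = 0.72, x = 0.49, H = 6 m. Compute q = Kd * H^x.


q = Kd * H^x = 0.72 * 6^0.49 = 0.72 * 2.405992

1.7323 L/h


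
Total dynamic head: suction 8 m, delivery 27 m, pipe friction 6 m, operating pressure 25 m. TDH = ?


TDH = Hs + Hd + hf + Hp = 8 + 27 + 6 + 25 = 66

66 m


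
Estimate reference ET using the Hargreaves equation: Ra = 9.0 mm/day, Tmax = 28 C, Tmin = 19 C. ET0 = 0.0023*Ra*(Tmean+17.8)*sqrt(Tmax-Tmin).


Tmean = (Tmax + Tmin)/2 = (28 + 19)/2 = 23.5
ET0 = 0.0023 * 9.0 * (23.5 + 17.8) * sqrt(28 - 19)
ET0 = 0.0023 * 9.0 * 41.3 * 3.000000

2.5647 mm/day


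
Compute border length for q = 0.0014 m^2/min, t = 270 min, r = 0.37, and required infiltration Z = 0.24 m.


L = q*t/((1+r)*Z)
L = 0.0014*270/((1+0.37)*0.24)
L = 0.378/0.3288

1.1496 m


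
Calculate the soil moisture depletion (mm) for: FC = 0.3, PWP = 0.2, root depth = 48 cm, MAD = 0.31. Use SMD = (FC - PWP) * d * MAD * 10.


SMD = (FC - PWP) * d * MAD * 10
SMD = (0.3 - 0.2) * 48 * 0.31 * 10
SMD = 0.1000 * 48 * 0.31 * 10

14.8800 mm


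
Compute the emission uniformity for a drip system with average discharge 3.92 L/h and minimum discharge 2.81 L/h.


EU = (q_min/q_avg)*100 = (2.81/3.92)*100 = 71.6837%

71.6837 %


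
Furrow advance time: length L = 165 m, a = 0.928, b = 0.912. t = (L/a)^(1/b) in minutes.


t = (L/a)^(1/b)
t = (165/0.928)^(1/0.912)
t = 177.801724^(1/0.912)

293.1130 min


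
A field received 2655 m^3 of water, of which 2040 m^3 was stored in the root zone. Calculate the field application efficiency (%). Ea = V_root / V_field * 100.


Ea = V_root / V_field * 100 = 2040 / 2655 * 100 = 76.8362%

76.8362 %


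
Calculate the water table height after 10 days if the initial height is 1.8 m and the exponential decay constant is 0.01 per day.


m = m0 * exp(-k*t)
m = 1.8 * exp(-0.01 * 10)
m = 1.8 * exp(-0.1000)

1.6287 m


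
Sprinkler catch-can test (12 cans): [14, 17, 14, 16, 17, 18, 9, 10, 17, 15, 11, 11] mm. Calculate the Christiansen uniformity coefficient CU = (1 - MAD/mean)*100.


mean = 14.083333 mm
MAD = 2.583333 mm
CU = (1 - 2.583333/14.083333)*100

81.6568 %


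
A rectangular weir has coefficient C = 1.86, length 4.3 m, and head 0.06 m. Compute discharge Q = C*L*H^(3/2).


Q = C * L * H^(3/2) = 1.86 * 4.3 * 0.06^1.5 = 1.86 * 4.3 * 0.014697

0.1175 m^3/s


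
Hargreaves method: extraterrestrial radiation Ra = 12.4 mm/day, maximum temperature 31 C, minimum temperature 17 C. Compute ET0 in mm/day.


Tmean = (Tmax + Tmin)/2 = (31 + 17)/2 = 24.0
ET0 = 0.0023 * 12.4 * (24.0 + 17.8) * sqrt(31 - 17)
ET0 = 0.0023 * 12.4 * 41.8 * 3.741657

4.4606 mm/day


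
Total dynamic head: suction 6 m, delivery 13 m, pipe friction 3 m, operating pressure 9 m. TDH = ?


TDH = Hs + Hd + hf + Hp = 6 + 13 + 3 + 9 = 31

31 m


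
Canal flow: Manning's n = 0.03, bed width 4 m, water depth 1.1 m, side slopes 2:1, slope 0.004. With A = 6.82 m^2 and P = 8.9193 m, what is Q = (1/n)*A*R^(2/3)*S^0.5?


R = A/P = 6.82/8.9193 = 0.764634
Q = (1/0.03) * 6.82 * 0.764634^(2/3) * 0.004^0.5

12.0225 m^3/s


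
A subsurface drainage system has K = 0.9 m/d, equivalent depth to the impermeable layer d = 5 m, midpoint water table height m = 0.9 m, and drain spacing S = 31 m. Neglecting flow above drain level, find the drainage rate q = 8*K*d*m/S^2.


q = 8*K*d*m/S^2
q = 8*0.9*5*0.9/31^2
q = 32.4000 / 961

0.0337 m/d


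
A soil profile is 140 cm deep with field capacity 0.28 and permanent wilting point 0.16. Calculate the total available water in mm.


AWC = (FC - PWP) * d * 10
AWC = (0.28 - 0.16) * 140 * 10
AWC = 0.1200 * 140 * 10

168.0000 mm


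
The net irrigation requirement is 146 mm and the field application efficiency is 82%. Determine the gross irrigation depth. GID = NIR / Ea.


Ea = 82% = 0.82
GID = NIR / Ea = 146 / 0.82 = 178.0488 mm

178.0488 mm


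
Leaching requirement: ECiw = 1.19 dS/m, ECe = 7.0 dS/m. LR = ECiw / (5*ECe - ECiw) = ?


LR = ECiw / (5*ECe - ECiw)
LR = 1.19 / (5*7.0 - 1.19)
LR = 1.19 / 33.8100

0.0352


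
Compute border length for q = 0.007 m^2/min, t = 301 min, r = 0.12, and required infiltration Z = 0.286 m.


L = q*t/((1+r)*Z)
L = 0.007*301/((1+0.12)*0.286)
L = 2.107/0.32032

6.5778 m


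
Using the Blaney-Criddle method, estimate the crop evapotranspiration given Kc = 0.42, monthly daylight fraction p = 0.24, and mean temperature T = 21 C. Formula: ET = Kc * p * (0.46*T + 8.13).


ET = Kc * p * (0.46*T + 8.13)
ET = 0.42 * 0.24 * (0.46*21 + 8.13)
ET = 0.42 * 0.24 * 17.7900

1.7932 mm/day


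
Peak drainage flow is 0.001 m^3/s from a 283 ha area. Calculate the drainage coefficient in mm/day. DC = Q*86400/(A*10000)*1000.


DC = Q * 86400 / (A * 10000) * 1000
DC = 0.001 * 86400 / (283 * 10000) * 1000
DC = 86400.0000 / 2830000

0.0305 mm/day


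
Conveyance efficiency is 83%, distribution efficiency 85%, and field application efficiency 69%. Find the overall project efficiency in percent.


Ec = 0.83, Eb = 0.85, Ea = 0.69
E = 0.83 * 0.85 * 0.69 * 100 = 48.6795%

48.6795 %


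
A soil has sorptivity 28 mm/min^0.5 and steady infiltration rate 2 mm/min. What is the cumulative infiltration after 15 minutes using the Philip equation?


F = S*sqrt(t) + A*t
F = 28*sqrt(15) + 2*15
F = 28*3.872983 + 30

138.4435 mm


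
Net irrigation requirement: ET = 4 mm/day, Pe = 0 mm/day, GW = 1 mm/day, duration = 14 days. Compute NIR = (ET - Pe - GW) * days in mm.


Daily deficit = ET - Pe - GW = 4 - 0 - 1 = 3 mm/day
NIR = 3 * 14 = 42 mm

42.0000 mm


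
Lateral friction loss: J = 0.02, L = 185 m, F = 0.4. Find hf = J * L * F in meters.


hf = J * L * F = 0.02 * 185 * 0.4 = 1.4800 m

1.4800 m


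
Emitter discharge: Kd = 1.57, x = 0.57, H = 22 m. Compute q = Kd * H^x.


q = Kd * H^x = 1.57 * 22^0.57 = 1.57 * 5.823458

9.1428 L/h


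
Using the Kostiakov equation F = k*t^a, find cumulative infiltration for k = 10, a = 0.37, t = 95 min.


F = k * t^a = 10 * 95^0.37
F = 10 * 5.392097

53.9210 mm


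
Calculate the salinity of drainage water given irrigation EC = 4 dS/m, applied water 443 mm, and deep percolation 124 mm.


EC_dw = EC_iw * D_iw / D_dw
EC_dw = 4 * 443 / 124
EC_dw = 1772 / 124

14.2903 dS/m


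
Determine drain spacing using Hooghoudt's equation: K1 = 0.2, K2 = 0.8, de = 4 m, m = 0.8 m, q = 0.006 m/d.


S^2 = 8*K2*de*m/q + 4*K1*m^2/q
S^2 = 8*0.8*4*0.8/0.006 + 4*0.2*0.8^2/0.006
S = sqrt(3498.6667)

59.1495 m


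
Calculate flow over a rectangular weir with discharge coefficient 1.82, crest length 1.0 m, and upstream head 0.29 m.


Q = C * L * H^(3/2) = 1.82 * 1.0 * 0.29^1.5 = 1.82 * 1.0 * 0.156170

0.2842 m^3/s


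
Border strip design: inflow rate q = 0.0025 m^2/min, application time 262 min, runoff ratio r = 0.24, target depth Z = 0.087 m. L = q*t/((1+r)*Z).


L = q*t/((1+r)*Z)
L = 0.0025*262/((1+0.24)*0.087)
L = 0.655/0.10788

6.0716 m


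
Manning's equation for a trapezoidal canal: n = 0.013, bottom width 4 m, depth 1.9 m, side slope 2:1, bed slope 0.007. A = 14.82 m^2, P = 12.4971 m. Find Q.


R = A/P = 14.82/12.4971 = 1.185875
Q = (1/0.013) * 14.82 * 1.185875^(2/3) * 0.007^0.5

106.8595 m^3/s


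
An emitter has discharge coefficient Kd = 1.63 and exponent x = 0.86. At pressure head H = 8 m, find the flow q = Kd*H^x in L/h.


q = Kd * H^x = 1.63 * 8^0.86 = 1.63 * 5.979397

9.7464 L/h


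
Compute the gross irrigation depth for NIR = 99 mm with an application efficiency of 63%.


Ea = 63% = 0.63
GID = NIR / Ea = 99 / 0.63 = 157.1429 mm

157.1429 mm


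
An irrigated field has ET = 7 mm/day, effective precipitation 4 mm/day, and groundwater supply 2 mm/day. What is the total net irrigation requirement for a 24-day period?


Daily deficit = ET - Pe - GW = 7 - 4 - 2 = 1 mm/day
NIR = 1 * 24 = 24 mm

24.0000 mm


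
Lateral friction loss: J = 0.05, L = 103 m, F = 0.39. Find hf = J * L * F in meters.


hf = J * L * F = 0.05 * 103 * 0.39 = 2.0085 m

2.0085 m


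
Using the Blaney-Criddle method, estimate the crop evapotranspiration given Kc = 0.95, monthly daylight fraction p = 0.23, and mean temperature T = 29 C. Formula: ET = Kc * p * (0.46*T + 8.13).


ET = Kc * p * (0.46*T + 8.13)
ET = 0.95 * 0.23 * (0.46*29 + 8.13)
ET = 0.95 * 0.23 * 21.4700

4.6912 mm/day


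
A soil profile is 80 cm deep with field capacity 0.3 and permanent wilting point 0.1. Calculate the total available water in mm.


AWC = (FC - PWP) * d * 10
AWC = (0.3 - 0.1) * 80 * 10
AWC = 0.2000 * 80 * 10

160.0000 mm


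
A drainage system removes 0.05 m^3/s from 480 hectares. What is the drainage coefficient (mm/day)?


DC = Q * 86400 / (A * 10000) * 1000
DC = 0.05 * 86400 / (480 * 10000) * 1000
DC = 4320000.0000 / 4800000

0.9000 mm/day


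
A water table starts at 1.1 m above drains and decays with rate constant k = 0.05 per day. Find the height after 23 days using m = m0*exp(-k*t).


m = m0 * exp(-k*t)
m = 1.1 * exp(-0.05 * 23)
m = 1.1 * exp(-1.1500)

0.3483 m


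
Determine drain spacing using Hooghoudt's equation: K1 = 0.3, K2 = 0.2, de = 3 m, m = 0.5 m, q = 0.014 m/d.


S^2 = 8*K2*de*m/q + 4*K1*m^2/q
S^2 = 8*0.2*3*0.5/0.014 + 4*0.3*0.5^2/0.014
S = sqrt(192.8571)

13.8873 m


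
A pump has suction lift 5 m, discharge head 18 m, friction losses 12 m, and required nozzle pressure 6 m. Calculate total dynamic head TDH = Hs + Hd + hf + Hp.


TDH = Hs + Hd + hf + Hp = 5 + 18 + 12 + 6 = 41

41 m


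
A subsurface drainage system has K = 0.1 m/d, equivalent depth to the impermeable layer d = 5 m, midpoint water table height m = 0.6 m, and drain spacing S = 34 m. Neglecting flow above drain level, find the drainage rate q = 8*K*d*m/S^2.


q = 8*K*d*m/S^2
q = 8*0.1*5*0.6/34^2
q = 2.4000 / 1156

0.0021 m/d


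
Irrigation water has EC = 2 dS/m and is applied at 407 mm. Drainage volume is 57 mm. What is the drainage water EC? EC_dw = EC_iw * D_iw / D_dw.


EC_dw = EC_iw * D_iw / D_dw
EC_dw = 2 * 407 / 57
EC_dw = 814 / 57

14.2807 dS/m


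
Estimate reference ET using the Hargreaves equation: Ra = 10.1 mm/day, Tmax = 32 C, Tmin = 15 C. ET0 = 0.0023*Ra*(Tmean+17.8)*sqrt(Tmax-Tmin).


Tmean = (Tmax + Tmin)/2 = (32 + 15)/2 = 23.5
ET0 = 0.0023 * 10.1 * (23.5 + 17.8) * sqrt(32 - 15)
ET0 = 0.0023 * 10.1 * 41.3 * 4.123106

3.9557 mm/day


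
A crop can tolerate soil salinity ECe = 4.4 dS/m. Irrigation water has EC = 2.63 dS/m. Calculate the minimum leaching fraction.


LR = ECiw / (5*ECe - ECiw)
LR = 2.63 / (5*4.4 - 2.63)
LR = 2.63 / 19.3700

0.1358


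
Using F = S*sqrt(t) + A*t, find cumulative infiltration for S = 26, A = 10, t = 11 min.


F = S*sqrt(t) + A*t
F = 26*sqrt(11) + 10*11
F = 26*3.316625 + 110

196.2323 mm


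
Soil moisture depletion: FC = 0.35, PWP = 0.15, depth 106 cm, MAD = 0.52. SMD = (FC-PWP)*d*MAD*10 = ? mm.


SMD = (FC - PWP) * d * MAD * 10
SMD = (0.35 - 0.15) * 106 * 0.52 * 10
SMD = 0.2000 * 106 * 0.52 * 10

110.2400 mm


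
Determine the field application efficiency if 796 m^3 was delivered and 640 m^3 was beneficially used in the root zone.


Ea = V_root / V_field * 100 = 640 / 796 * 100 = 80.4020%

80.4020 %


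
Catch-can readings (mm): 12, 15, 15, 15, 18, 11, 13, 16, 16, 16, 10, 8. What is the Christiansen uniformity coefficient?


mean = 13.750000 mm
MAD = 2.458333 mm
CU = (1 - 2.458333/13.750000)*100

82.1212 %


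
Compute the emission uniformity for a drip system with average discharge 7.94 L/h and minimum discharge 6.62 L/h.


EU = (q_min/q_avg)*100 = (6.62/7.94)*100 = 83.3753%

83.3753 %


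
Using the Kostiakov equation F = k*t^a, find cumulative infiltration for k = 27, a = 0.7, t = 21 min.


F = k * t^a = 27 * 21^0.7
F = 27 * 8.424682

227.4664 mm


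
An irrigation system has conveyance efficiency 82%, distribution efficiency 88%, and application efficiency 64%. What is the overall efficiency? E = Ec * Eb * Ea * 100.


Ec = 0.82, Eb = 0.88, Ea = 0.64
E = 0.82 * 0.88 * 0.64 * 100 = 46.1824%

46.1824 %


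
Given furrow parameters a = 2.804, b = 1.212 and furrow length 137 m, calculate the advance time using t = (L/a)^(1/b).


t = (L/a)^(1/b)
t = (137/2.804)^(1/1.212)
t = 48.858773^(1/1.212)

24.7467 min


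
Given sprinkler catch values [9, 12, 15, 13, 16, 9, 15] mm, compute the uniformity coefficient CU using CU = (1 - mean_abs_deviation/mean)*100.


mean = 12.714286 mm
MAD = 2.326531 mm
CU = (1 - 2.326531/12.714286)*100

81.7014 %


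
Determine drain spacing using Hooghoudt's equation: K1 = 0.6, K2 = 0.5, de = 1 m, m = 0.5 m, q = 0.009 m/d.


S^2 = 8*K2*de*m/q + 4*K1*m^2/q
S^2 = 8*0.5*1*0.5/0.009 + 4*0.6*0.5^2/0.009
S = sqrt(288.8889)

16.9967 m


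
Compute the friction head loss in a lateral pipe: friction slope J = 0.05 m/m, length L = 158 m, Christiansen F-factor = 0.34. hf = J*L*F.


hf = J * L * F = 0.05 * 158 * 0.34 = 2.6860 m

2.6860 m


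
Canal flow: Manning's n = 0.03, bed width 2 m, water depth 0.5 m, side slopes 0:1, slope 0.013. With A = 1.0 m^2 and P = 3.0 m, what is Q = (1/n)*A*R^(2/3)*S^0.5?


R = A/P = 1.0/3.0 = 0.333333
Q = (1/0.03) * 1.0 * 0.333333^(2/3) * 0.013^0.5

1.8271 m^3/s


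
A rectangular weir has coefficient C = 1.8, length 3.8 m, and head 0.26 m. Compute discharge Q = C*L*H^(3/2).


Q = C * L * H^(3/2) = 1.8 * 3.8 * 0.26^1.5 = 1.8 * 3.8 * 0.132575

0.9068 m^3/s


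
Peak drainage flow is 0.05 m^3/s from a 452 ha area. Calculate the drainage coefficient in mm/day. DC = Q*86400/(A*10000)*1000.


DC = Q * 86400 / (A * 10000) * 1000
DC = 0.05 * 86400 / (452 * 10000) * 1000
DC = 4320000.0000 / 4520000

0.9558 mm/day


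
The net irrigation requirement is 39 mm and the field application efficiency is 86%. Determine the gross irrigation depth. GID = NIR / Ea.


Ea = 86% = 0.86
GID = NIR / Ea = 39 / 0.86 = 45.3488 mm

45.3488 mm


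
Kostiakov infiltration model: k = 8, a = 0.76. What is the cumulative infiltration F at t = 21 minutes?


F = k * t^a = 8 * 21^0.76
F = 8 * 10.113155

80.9052 mm


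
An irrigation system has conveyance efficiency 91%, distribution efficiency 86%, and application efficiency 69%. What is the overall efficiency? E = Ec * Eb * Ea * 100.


Ec = 0.91, Eb = 0.86, Ea = 0.69
E = 0.91 * 0.86 * 0.69 * 100 = 53.9994%

53.9994 %


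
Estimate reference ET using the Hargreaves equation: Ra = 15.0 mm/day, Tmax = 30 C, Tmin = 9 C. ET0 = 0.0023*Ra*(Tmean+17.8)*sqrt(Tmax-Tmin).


Tmean = (Tmax + Tmin)/2 = (30 + 9)/2 = 19.5
ET0 = 0.0023 * 15.0 * (19.5 + 17.8) * sqrt(30 - 9)
ET0 = 0.0023 * 15.0 * 37.3 * 4.582576

5.8971 mm/day


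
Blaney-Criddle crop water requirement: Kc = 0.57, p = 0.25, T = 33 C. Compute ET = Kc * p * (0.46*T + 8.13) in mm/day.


ET = Kc * p * (0.46*T + 8.13)
ET = 0.57 * 0.25 * (0.46*33 + 8.13)
ET = 0.57 * 0.25 * 23.3100

3.3217 mm/day


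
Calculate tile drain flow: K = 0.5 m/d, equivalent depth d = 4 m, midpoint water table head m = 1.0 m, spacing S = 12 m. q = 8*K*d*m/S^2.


q = 8*K*d*m/S^2
q = 8*0.5*4*1.0/12^2
q = 16.0000 / 144

0.1111 m/d


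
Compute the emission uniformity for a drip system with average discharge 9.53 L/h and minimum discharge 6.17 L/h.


EU = (q_min/q_avg)*100 = (6.17/9.53)*100 = 64.7429%

64.7429 %


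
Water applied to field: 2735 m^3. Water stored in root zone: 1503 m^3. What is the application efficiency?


Ea = V_root / V_field * 100 = 1503 / 2735 * 100 = 54.9543%

54.9543 %


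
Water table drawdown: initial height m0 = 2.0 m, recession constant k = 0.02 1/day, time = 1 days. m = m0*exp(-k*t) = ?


m = m0 * exp(-k*t)
m = 2.0 * exp(-0.02 * 1)
m = 2.0 * exp(-0.0200)

1.9604 m


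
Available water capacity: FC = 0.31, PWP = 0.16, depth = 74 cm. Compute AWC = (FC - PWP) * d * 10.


AWC = (FC - PWP) * d * 10
AWC = (0.31 - 0.16) * 74 * 10
AWC = 0.1500 * 74 * 10

111.0000 mm


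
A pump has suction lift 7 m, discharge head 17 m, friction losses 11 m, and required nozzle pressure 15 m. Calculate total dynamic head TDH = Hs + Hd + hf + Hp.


TDH = Hs + Hd + hf + Hp = 7 + 17 + 11 + 15 = 50

50 m


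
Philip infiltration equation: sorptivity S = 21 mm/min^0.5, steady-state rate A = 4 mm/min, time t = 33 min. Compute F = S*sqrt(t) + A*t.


F = S*sqrt(t) + A*t
F = 21*sqrt(33) + 4*33
F = 21*5.744563 + 132

252.6358 mm


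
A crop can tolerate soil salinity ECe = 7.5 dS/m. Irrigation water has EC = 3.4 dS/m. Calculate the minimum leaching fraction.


LR = ECiw / (5*ECe - ECiw)
LR = 3.4 / (5*7.5 - 3.4)
LR = 3.4 / 34.1000

0.0997


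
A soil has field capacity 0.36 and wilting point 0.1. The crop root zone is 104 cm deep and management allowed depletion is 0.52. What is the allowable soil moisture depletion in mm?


SMD = (FC - PWP) * d * MAD * 10
SMD = (0.36 - 0.1) * 104 * 0.52 * 10
SMD = 0.2600 * 104 * 0.52 * 10

140.6080 mm


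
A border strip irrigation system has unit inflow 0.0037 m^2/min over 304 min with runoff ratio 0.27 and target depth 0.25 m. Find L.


L = q*t/((1+r)*Z)
L = 0.0037*304/((1+0.27)*0.25)
L = 1.1248/0.3175

3.5427 m


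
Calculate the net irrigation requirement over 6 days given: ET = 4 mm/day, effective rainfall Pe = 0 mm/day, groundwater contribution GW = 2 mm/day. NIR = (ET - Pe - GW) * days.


Daily deficit = ET - Pe - GW = 4 - 0 - 2 = 2 mm/day
NIR = 2 * 6 = 12 mm

12.0000 mm
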